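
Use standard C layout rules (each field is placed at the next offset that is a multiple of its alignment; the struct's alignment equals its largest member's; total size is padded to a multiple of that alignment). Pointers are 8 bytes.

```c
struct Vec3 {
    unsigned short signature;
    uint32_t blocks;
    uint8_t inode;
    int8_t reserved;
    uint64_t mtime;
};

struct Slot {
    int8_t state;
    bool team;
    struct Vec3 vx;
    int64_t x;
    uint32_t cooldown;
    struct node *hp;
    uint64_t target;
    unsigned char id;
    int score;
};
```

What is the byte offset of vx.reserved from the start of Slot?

17

Vec3: @0: signature [2B, align 2] → 2; +2 pad (align 4); @4: blocks [4B, align 4] → 8; @8: inode [1B, align 1] → 9; @9: reserved [1B, align 1] → 10; +6 pad (align 8); @16: mtime [8B, align 8] → 24; size 24, align 8
@0: state [1B, align 1] → 1
@1: team [1B, align 1] → 2
+6 pad (align 8)
@8: vx [24B, align 8] → 32
within Vec3: reserved at 9
8 + 9 = 17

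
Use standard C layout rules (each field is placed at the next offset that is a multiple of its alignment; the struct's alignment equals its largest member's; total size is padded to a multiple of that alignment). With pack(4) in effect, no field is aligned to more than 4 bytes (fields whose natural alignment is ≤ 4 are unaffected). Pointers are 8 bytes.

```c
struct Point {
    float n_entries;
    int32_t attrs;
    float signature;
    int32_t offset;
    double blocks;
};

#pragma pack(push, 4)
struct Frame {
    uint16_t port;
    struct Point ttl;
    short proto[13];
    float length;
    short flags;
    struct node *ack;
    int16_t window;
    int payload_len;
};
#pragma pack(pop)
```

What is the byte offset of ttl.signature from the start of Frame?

Point: 0..4  n_entries  (4B, 4-aligned); 4..8  attrs  (4B, 4-aligned); 8..12  signature  (4B, 4-aligned); 12..16  offset  (4B, 4-aligned); 16..24  blocks  (8B, 8-aligned); sizeof = 24, alignof = 8
0..2  port  (2B, 2-aligned)
2..4  -- padding (2B)
4..28  ttl  (24B, 4-aligned)
within Point: signature at 8
4 + 8 = 12

12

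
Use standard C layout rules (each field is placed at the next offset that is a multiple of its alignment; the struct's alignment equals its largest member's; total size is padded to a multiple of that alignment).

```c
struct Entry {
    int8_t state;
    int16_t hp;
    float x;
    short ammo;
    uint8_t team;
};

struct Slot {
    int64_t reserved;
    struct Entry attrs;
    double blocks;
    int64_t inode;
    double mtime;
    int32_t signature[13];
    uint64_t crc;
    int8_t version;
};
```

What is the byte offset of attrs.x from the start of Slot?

12

Entry: 0..1  state  (1B, 1-aligned); 1..2  -- padding (1B); 2..4  hp  (2B, 2-aligned); 4..8  x  (4B, 4-aligned); 8..10  ammo  (2B, 2-aligned); 10..11  team  (1B, 1-aligned); 11..12  -- tail padding (1B); sizeof = 12, alignof = 4
0..8  reserved  (8B, 8-aligned)
8..20  attrs  (12B, 4-aligned)
within Entry: x at 4
8 + 4 = 12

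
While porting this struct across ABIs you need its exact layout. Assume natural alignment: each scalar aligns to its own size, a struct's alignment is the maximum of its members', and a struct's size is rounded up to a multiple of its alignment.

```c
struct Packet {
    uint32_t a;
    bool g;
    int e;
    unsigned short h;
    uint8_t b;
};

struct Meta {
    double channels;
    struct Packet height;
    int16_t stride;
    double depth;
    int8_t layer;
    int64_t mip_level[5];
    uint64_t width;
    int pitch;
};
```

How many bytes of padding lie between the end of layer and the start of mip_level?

7

Packet: 0..4  a  (4B, 4-aligned); 4..5  g  (1B, 1-aligned); 5..8  -- padding (3B); 8..12  e  (4B, 4-aligned); 12..14  h  (2B, 2-aligned); 14..15  b  (1B, 1-aligned); 15..16  -- tail padding (1B); sizeof = 16, alignof = 4
0..8  channels  (8B, 8-aligned)
8..24  height  (16B, 4-aligned)
24..26  stride  (2B, 2-aligned)
26..32  -- padding (6B)
32..40  depth  (8B, 8-aligned)
40..41  layer  (1B, 1-aligned)
41..48  -- padding (7B)
48..88  mip_level  (40B, 8-aligned)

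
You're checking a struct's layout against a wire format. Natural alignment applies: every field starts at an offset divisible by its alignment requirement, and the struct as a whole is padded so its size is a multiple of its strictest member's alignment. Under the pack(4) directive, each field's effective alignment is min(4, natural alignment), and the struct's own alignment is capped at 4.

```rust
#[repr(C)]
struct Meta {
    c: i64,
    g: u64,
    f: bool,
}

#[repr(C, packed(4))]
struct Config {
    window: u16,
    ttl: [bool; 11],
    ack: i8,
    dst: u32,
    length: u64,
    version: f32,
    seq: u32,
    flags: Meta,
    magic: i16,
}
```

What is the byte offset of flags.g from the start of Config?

44

Meta: @0: c [8B, align 8] → 8; @8: g [8B, align 8] → 16; @16: f [1B, align 1] → 17; +7 tail pad (align 8); size 24, align 8
@0: window [2B, align 2] → 2
@2: ttl [11B, align 1] → 13
@13: ack [1B, align 1] → 14
+2 pad (align 4)
@16: dst [4B, align 4] → 20
@20: length [8B, align 4] → 28
@28: version [4B, align 4] → 32
@32: seq [4B, align 4] → 36
@36: flags [24B, align 4] → 60
within Meta: g at 8
36 + 8 = 44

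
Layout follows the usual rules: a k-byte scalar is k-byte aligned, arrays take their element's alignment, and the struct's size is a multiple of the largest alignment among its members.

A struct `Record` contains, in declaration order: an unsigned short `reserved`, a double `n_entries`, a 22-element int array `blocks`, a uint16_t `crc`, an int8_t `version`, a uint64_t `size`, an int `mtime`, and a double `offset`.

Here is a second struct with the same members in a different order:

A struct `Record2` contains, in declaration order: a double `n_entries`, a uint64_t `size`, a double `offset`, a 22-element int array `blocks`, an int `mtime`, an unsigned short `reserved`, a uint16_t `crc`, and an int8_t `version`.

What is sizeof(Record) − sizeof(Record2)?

@0: reserved [2B, align 2] → 2
+6 pad (align 8)
@8: n_entries [8B, align 8] → 16
@16: blocks [88B, align 4] → 104
@104: crc [2B, align 2] → 106
@106: version [1B, align 1] → 107
+5 pad (align 8)
@112: size [8B, align 8] → 120
@120: mtime [4B, align 4] → 124
+4 pad (align 8)
@128: offset [8B, align 8] → 136
size 136, align 8
— Record2 —
@0: n_entries [8B, align 8] → 8
@8: size [8B, align 8] → 16
@16: offset [8B, align 8] → 24
@24: blocks [88B, align 4] → 112
@112: mtime [4B, align 4] → 116
@116: reserved [2B, align 2] → 118
@118: crc [2B, align 2] → 120
@120: version [1B, align 1] → 121
+7 tail pad (align 8)
size 128, align 8
136 − 128 = 8

8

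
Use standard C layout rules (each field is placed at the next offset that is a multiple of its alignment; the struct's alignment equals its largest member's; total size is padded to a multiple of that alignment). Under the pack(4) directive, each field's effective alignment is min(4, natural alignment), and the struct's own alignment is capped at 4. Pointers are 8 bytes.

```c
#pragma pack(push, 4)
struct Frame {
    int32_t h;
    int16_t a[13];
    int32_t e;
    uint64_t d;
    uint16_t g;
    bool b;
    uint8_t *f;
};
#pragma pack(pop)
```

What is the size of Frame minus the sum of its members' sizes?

@0: h [4B, align 4] → 4
@4: a [26B, align 2] → 30
+2 pad (align 4)
@32: e [4B, align 4] → 36
@36: d [8B, align 4] → 44
@44: g [2B, align 2] → 46
@46: b [1B, align 1] → 47
+1 pad (align 4)
@48: f [8B, align 4] → 56
size 56, align 4
data bytes 53, size 56 → padding 3

3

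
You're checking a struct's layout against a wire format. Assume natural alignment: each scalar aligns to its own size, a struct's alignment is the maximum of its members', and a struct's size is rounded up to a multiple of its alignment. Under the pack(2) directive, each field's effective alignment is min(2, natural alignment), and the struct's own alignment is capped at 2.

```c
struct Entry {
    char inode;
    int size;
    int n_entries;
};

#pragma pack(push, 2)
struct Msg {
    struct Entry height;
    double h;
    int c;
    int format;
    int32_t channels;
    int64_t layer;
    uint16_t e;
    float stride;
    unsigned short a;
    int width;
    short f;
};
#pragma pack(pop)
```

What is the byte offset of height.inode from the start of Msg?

0

Entry: inode at 0 (size 1, align 1) → ends 1; pad 3 to align 4 for size; size at 4 (size 4, align 4) → ends 8; n_entries at 8 (size 4, align 4) → ends 12; total 12 bytes, alignment 4
height at 0 (size 12, align 2) → ends 12
within Entry: inode at 0
0 + 0 = 0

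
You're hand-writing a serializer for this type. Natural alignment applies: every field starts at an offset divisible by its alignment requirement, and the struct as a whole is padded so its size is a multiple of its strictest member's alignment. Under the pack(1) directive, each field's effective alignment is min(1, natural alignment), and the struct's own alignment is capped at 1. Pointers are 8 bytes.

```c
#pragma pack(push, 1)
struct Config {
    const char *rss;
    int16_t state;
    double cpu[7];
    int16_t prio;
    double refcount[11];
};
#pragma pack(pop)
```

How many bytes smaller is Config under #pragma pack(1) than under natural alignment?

natural layout:
  @0: rss [8B, align 8] → 8
  @8: state [2B, align 2] → 10
  +6 pad (align 8)
  @16: cpu [56B, align 8] → 72
  @72: prio [2B, align 2] → 74
  +6 pad (align 8)
  @80: refcount [88B, align 8] → 168
  size 168, align 8
packed(1) layout:
  @0: rss [8B, align 1] → 8
  @8: state [2B, align 1] → 10
  @10: cpu [56B, align 1] → 66
  @66: prio [2B, align 1] → 68
  @68: refcount [88B, align 1] → 156
  size 156, align 1
168 − 156 = 12

12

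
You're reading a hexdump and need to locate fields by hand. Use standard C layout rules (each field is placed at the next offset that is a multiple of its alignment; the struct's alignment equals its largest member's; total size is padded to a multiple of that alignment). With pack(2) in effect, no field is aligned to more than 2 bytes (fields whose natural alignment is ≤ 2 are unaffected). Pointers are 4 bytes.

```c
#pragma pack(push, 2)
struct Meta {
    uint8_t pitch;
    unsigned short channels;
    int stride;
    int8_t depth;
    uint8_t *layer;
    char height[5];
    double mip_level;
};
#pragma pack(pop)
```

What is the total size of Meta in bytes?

28 bytes

0..1  pitch  (1B, 1-aligned)
1..2  -- padding (1B)
2..4  channels  (2B, 2-aligned)
4..8  stride  (4B, 2-aligned)
8..9  depth  (1B, 1-aligned)
9..10  -- padding (1B)
10..14  layer  (4B, 2-aligned)
14..19  height  (5B, 1-aligned)
19..20  -- padding (1B)
20..28  mip_level  (8B, 2-aligned)
sizeof = 28, alignof = 2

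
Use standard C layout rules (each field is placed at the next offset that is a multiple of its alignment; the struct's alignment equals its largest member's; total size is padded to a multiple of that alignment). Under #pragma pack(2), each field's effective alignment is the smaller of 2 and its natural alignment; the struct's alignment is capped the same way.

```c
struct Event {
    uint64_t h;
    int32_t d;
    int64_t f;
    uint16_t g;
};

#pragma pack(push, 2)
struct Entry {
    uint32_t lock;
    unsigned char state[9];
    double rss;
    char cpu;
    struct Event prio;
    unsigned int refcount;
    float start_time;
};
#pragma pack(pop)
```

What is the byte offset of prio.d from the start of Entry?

Event: @0: h [8B, align 8] → 8; @8: d [4B, align 4] → 12; +4 pad (align 8); @16: f [8B, align 8] → 24; @24: g [2B, align 2] → 26; +6 tail pad (align 8); size 32, align 8
@0: lock [4B, align 2] → 4
@4: state [9B, align 1] → 13
+1 pad (align 2)
@14: rss [8B, align 2] → 22
@22: cpu [1B, align 1] → 23
+1 pad (align 2)
@24: prio [32B, align 2] → 56
within Event: d at 8
24 + 8 = 32

32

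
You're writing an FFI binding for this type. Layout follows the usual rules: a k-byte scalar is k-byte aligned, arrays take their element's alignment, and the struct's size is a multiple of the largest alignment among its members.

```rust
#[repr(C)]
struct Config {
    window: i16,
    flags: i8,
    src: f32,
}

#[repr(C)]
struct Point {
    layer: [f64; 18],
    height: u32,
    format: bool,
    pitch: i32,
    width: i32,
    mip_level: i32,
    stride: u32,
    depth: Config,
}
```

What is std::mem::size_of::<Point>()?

176 bytes

Config: window at 0 (size 2, align 2) → ends 2; flags at 2 (size 1, align 1) → ends 3; pad 1 to align 4 for src; src at 4 (size 4, align 4) → ends 8; total 8 bytes, alignment 4
layer at 0 (size 144, align 8) → ends 144
height at 144 (size 4, align 4) → ends 148
format at 148 (size 1, align 1) → ends 149
pad 3 to align 4 for pitch
pitch at 152 (size 4, align 4) → ends 156
width at 156 (size 4, align 4) → ends 160
mip_level at 160 (size 4, align 4) → ends 164
stride at 164 (size 4, align 4) → ends 168
depth at 168 (size 8, align 4) → ends 176
total 176 bytes, alignment 8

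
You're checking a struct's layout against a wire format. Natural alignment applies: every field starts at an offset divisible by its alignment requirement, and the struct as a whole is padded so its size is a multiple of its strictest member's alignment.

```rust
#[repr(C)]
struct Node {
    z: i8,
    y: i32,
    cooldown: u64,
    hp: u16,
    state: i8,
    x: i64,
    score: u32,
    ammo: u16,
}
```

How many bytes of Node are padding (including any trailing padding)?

10

0..1  z  (1B, 1-aligned)
1..4  -- padding (3B)
4..8  y  (4B, 4-aligned)
8..16  cooldown  (8B, 8-aligned)
16..18  hp  (2B, 2-aligned)
18..19  state  (1B, 1-aligned)
19..24  -- padding (5B)
24..32  x  (8B, 8-aligned)
32..36  score  (4B, 4-aligned)
36..38  ammo  (2B, 2-aligned)
38..40  -- tail padding (2B)
sizeof = 40, alignof = 8
data bytes 30, size 40 → padding 10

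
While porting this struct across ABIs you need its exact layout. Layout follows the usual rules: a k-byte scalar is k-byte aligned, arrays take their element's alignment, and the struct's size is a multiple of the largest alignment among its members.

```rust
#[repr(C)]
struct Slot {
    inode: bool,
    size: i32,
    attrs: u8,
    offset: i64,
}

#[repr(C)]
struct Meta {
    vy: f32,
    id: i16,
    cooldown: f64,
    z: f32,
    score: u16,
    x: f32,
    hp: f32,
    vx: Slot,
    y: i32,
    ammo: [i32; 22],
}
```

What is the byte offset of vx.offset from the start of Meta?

Slot: inode at 0 (size 1, align 1) → ends 1; pad 3 to align 4 for size; size at 4 (size 4, align 4) → ends 8; attrs at 8 (size 1, align 1) → ends 9; pad 7 to align 8 for offset; offset at 16 (size 8, align 8) → ends 24; total 24 bytes, alignment 8
vy at 0 (size 4, align 4) → ends 4
id at 4 (size 2, align 2) → ends 6
pad 2 to align 8 for cooldown
cooldown at 8 (size 8, align 8) → ends 16
z at 16 (size 4, align 4) → ends 20
score at 20 (size 2, align 2) → ends 22
pad 2 to align 4 for x
x at 24 (size 4, align 4) → ends 28
hp at 28 (size 4, align 4) → ends 32
vx at 32 (size 24, align 8) → ends 56
within Slot: offset at 16
32 + 16 = 48

48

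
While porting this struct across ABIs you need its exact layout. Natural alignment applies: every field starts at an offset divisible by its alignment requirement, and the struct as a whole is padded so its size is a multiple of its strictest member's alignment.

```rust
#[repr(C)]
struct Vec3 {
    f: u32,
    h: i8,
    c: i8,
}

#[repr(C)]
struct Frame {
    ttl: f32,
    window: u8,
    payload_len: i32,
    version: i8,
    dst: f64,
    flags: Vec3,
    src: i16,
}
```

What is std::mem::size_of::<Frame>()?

40 bytes

Vec3: 0..4  f  (4B, 4-aligned); 4..5  h  (1B, 1-aligned); 5..6  c  (1B, 1-aligned); 6..8  -- tail padding (2B); sizeof = 8, alignof = 4
0..4  ttl  (4B, 4-aligned)
4..5  window  (1B, 1-aligned)
5..8  -- padding (3B)
8..12  payload_len  (4B, 4-aligned)
12..13  version  (1B, 1-aligned)
13..16  -- padding (3B)
16..24  dst  (8B, 8-aligned)
24..32  flags  (8B, 4-aligned)
32..34  src  (2B, 2-aligned)
34..40  -- tail padding (6B)
sizeof = 40, alignof = 8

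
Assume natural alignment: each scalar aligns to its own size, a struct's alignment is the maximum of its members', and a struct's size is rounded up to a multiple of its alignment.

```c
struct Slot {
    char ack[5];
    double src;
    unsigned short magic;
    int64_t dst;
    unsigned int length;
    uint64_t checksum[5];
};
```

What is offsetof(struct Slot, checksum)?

40

0..5  ack  (5B, 1-aligned)
5..8  -- padding (3B)
8..16  src  (8B, 8-aligned)
16..18  magic  (2B, 2-aligned)
18..24  -- padding (6B)
24..32  dst  (8B, 8-aligned)
32..36  length  (4B, 4-aligned)
36..40  -- padding (4B)
40..80  checksum  (40B, 8-aligned)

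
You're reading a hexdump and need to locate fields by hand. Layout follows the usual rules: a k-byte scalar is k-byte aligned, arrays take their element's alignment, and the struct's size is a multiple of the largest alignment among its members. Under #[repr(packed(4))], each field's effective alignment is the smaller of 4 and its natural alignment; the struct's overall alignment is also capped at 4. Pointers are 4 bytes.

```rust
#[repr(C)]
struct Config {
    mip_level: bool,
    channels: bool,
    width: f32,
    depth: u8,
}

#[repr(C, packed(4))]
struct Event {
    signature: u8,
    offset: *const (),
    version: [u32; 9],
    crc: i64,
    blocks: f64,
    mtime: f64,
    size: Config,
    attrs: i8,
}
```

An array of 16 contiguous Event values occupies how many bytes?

Config: @0: mip_level [1B, align 1] → 1; @1: channels [1B, align 1] → 2; +2 pad (align 4); @4: width [4B, align 4] → 8; @8: depth [1B, align 1] → 9; +3 tail pad (align 4); size 12, align 4
@0: signature [1B, align 1] → 1
+3 pad (align 4)
@4: offset [4B, align 4] → 8
@8: version [36B, align 4] → 44
@44: crc [8B, align 4] → 52
@52: blocks [8B, align 4] → 60
@60: mtime [8B, align 4] → 68
@68: size [12B, align 4] → 80
@80: attrs [1B, align 1] → 81
+3 tail pad (align 4)
size 84, align 4
array of 16: 16 × 84 = 1344

1344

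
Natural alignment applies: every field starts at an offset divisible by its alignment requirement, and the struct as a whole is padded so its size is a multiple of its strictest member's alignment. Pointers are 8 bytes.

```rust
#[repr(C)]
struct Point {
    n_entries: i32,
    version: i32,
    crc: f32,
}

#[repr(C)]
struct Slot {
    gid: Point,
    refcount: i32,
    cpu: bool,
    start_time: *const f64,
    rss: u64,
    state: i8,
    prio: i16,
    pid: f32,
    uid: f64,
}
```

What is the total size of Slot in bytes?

Point: 0..4  n_entries  (4B, 4-aligned); 4..8  version  (4B, 4-aligned); 8..12  crc  (4B, 4-aligned); sizeof = 12, alignof = 4
0..12  gid  (12B, 4-aligned)
12..16  refcount  (4B, 4-aligned)
16..17  cpu  (1B, 1-aligned)
17..24  -- padding (7B)
24..32  start_time  (8B, 8-aligned)
32..40  rss  (8B, 8-aligned)
40..41  state  (1B, 1-aligned)
41..42  -- padding (1B)
42..44  prio  (2B, 2-aligned)
44..48  pid  (4B, 4-aligned)
48..56  uid  (8B, 8-aligned)
sizeof = 56, alignof = 8

56 bytes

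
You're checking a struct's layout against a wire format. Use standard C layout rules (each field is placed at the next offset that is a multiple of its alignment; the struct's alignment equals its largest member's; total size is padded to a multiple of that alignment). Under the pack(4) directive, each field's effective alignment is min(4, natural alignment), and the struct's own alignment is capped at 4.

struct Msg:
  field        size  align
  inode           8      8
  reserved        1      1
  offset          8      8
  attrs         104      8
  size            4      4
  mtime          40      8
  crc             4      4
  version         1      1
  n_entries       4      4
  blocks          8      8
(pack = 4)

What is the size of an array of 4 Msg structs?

752

@0: inode [8B, align 4] → 8
@8: reserved [1B, align 1] → 9
+3 pad (align 4)
@12: offset [8B, align 4] → 20
@20: attrs [104B, align 4] → 124
@124: size [4B, align 4] → 128
@128: mtime [40B, align 4] → 168
@168: crc [4B, align 4] → 172
@172: version [1B, align 1] → 173
+3 pad (align 4)
@176: n_entries [4B, align 4] → 180
@180: blocks [8B, align 4] → 188
size 188, align 4
array of 4: 4 × 188 = 752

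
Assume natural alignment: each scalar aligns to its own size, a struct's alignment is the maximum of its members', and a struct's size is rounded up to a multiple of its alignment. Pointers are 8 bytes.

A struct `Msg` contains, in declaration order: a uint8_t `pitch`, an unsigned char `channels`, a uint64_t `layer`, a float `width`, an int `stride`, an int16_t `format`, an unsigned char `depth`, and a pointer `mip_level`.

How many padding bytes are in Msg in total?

11

pitch at 0 (size 1, align 1) → ends 1
channels at 1 (size 1, align 1) → ends 2
pad 6 to align 8 for layer
layer at 8 (size 8, align 8) → ends 16
width at 16 (size 4, align 4) → ends 20
stride at 20 (size 4, align 4) → ends 24
format at 24 (size 2, align 2) → ends 26
depth at 26 (size 1, align 1) → ends 27
pad 5 to align 8 for mip_level
mip_level at 32 (size 8, align 8) → ends 40
total 40 bytes, alignment 8
data bytes 29, size 40 → padding 11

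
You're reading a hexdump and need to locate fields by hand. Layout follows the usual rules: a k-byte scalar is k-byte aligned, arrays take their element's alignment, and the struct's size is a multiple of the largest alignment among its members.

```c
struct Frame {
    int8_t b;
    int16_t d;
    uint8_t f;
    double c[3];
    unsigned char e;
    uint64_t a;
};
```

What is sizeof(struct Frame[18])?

@0: b [1B, align 1] → 1
+1 pad (align 2)
@2: d [2B, align 2] → 4
@4: f [1B, align 1] → 5
+3 pad (align 8)
@8: c [24B, align 8] → 32
@32: e [1B, align 1] → 33
+7 pad (align 8)
@40: a [8B, align 8] → 48
size 48, align 8
array of 18: 18 × 48 = 864

864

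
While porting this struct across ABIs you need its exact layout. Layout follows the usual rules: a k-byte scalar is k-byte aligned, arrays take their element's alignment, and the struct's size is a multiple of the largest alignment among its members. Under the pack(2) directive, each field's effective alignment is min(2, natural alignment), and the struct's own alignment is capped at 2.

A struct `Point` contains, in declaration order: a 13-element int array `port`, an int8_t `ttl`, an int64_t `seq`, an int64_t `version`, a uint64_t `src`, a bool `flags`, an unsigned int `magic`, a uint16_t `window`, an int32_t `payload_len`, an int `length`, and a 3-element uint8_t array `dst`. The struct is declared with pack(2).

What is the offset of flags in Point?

@0: port [52B, align 2] → 52
@52: ttl [1B, align 1] → 53
+1 pad (align 2)
@54: seq [8B, align 2] → 62
@62: version [8B, align 2] → 70
@70: src [8B, align 2] → 78
@78: flags [1B, align 1] → 79

78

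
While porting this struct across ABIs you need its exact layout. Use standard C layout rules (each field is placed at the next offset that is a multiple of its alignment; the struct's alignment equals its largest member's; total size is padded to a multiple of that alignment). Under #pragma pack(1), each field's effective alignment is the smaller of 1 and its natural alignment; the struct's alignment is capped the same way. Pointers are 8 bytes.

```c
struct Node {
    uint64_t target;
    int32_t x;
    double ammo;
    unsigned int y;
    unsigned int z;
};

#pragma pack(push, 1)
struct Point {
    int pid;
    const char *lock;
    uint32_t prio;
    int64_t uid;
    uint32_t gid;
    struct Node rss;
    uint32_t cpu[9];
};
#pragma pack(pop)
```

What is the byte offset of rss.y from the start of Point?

Node: 0..8  target  (8B, 8-aligned); 8..12  x  (4B, 4-aligned); 12..16  -- padding (4B); 16..24  ammo  (8B, 8-aligned); 24..28  y  (4B, 4-aligned); 28..32  z  (4B, 4-aligned); sizeof = 32, alignof = 8
0..4  pid  (4B, 1-aligned)
4..12  lock  (8B, 1-aligned)
12..16  prio  (4B, 1-aligned)
16..24  uid  (8B, 1-aligned)
24..28  gid  (4B, 1-aligned)
28..60  rss  (32B, 1-aligned)
within Node: y at 24
28 + 24 = 52

52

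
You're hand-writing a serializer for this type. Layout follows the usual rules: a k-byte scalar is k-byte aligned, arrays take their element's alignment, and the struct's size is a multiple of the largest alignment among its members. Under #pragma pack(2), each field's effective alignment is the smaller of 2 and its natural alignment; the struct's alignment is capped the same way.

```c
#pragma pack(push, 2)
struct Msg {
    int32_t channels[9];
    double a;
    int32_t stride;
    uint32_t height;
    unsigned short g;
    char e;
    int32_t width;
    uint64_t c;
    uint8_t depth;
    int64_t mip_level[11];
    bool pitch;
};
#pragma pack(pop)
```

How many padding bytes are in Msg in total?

0..36  channels  (36B, 2-aligned)
36..44  a  (8B, 2-aligned)
44..48  stride  (4B, 2-aligned)
48..52  height  (4B, 2-aligned)
52..54  g  (2B, 2-aligned)
54..55  e  (1B, 1-aligned)
55..56  -- padding (1B)
56..60  width  (4B, 2-aligned)
60..68  c  (8B, 2-aligned)
68..69  depth  (1B, 1-aligned)
69..70  -- padding (1B)
70..158  mip_level  (88B, 2-aligned)
158..159  pitch  (1B, 1-aligned)
159..160  -- tail padding (1B)
sizeof = 160, alignof = 2
data bytes 157, size 160 → padding 3

3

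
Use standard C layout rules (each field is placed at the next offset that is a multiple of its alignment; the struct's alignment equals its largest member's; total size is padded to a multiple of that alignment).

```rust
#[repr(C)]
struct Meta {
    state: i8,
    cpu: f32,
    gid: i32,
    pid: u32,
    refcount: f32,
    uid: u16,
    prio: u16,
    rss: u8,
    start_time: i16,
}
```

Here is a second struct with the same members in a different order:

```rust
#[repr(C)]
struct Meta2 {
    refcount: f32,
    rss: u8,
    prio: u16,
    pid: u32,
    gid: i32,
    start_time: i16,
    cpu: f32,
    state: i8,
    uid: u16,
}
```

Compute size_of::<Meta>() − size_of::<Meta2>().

@0: state [1B, align 1] → 1
+3 pad (align 4)
@4: cpu [4B, align 4] → 8
@8: gid [4B, align 4] → 12
@12: pid [4B, align 4] → 16
@16: refcount [4B, align 4] → 20
@20: uid [2B, align 2] → 22
@22: prio [2B, align 2] → 24
@24: rss [1B, align 1] → 25
+1 pad (align 2)
@26: start_time [2B, align 2] → 28
size 28, align 4
— Meta2 —
@0: refcount [4B, align 4] → 4
@4: rss [1B, align 1] → 5
+1 pad (align 2)
@6: prio [2B, align 2] → 8
@8: pid [4B, align 4] → 12
@12: gid [4B, align 4] → 16
@16: start_time [2B, align 2] → 18
+2 pad (align 4)
@20: cpu [4B, align 4] → 24
@24: state [1B, align 1] → 25
+1 pad (align 2)
@26: uid [2B, align 2] → 28
size 28, align 4
28 − 28 = 0

0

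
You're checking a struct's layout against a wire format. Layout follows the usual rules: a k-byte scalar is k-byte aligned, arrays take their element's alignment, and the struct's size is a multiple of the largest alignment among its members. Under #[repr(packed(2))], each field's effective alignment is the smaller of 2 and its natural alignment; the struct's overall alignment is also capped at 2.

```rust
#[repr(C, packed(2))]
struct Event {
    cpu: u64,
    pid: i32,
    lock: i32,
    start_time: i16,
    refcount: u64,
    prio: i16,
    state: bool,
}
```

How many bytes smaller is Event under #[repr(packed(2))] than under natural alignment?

natural layout:
  0..8  cpu  (8B, 8-aligned)
  8..12  pid  (4B, 4-aligned)
  12..16  lock  (4B, 4-aligned)
  16..18  start_time  (2B, 2-aligned)
  18..24  -- padding (6B)
  24..32  refcount  (8B, 8-aligned)
  32..34  prio  (2B, 2-aligned)
  34..35  state  (1B, 1-aligned)
  35..40  -- tail padding (5B)
  sizeof = 40, alignof = 8
packed(2) layout:
  0..8  cpu  (8B, 2-aligned)
  8..12  pid  (4B, 2-aligned)
  12..16  lock  (4B, 2-aligned)
  16..18  start_time  (2B, 2-aligned)
  18..26  refcount  (8B, 2-aligned)
  26..28  prio  (2B, 2-aligned)
  28..29  state  (1B, 1-aligned)
  29..30  -- tail padding (1B)
  sizeof = 30, alignof = 2
40 − 30 = 10

10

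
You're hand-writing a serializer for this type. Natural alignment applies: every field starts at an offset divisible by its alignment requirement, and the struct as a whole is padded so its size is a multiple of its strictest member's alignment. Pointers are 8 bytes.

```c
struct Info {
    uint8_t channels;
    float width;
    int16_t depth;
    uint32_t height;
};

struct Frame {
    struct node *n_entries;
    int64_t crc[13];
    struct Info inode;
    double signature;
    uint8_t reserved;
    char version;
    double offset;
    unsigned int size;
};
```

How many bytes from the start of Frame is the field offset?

Info: 0..1  channels  (1B, 1-aligned); 1..4  -- padding (3B); 4..8  width  (4B, 4-aligned); 8..10  depth  (2B, 2-aligned); 10..12  -- padding (2B); 12..16  height  (4B, 4-aligned); sizeof = 16, alignof = 4
0..8  n_entries  (8B, 8-aligned)
8..112  crc  (104B, 8-aligned)
112..128  inode  (16B, 4-aligned)
128..136  signature  (8B, 8-aligned)
136..137  reserved  (1B, 1-aligned)
137..138  version  (1B, 1-aligned)
138..144  -- padding (6B)
144..152  offset  (8B, 8-aligned)

144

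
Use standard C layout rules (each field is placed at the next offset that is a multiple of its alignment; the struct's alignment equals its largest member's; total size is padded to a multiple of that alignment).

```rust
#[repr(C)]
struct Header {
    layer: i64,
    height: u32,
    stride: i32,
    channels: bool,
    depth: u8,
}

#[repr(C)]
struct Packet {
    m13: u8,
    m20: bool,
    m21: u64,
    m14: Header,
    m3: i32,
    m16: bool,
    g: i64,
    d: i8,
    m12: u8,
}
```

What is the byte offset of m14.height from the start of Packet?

Header: @0: layer [8B, align 8] → 8; @8: height [4B, align 4] → 12; @12: stride [4B, align 4] → 16; @16: channels [1B, align 1] → 17; @17: depth [1B, align 1] → 18; +6 tail pad (align 8); size 24, align 8
@0: m13 [1B, align 1] → 1
@1: m20 [1B, align 1] → 2
+6 pad (align 8)
@8: m21 [8B, align 8] → 16
@16: m14 [24B, align 8] → 40
within Header: height at 8
16 + 8 = 24

24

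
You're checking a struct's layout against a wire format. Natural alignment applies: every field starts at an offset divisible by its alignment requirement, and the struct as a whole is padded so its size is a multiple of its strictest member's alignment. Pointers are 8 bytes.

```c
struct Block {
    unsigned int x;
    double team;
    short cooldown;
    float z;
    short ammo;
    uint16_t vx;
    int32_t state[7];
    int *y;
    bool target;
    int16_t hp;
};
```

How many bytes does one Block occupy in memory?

72

x at 0 (size 4, align 4) → ends 4
pad 4 to align 8 for team
team at 8 (size 8, align 8) → ends 16
cooldown at 16 (size 2, align 2) → ends 18
pad 2 to align 4 for z
z at 20 (size 4, align 4) → ends 24
ammo at 24 (size 2, align 2) → ends 26
vx at 26 (size 2, align 2) → ends 28
state at 28 (size 28, align 4) → ends 56
y at 56 (size 8, align 8) → ends 64
target at 64 (size 1, align 1) → ends 65
pad 1 to align 2 for hp
hp at 66 (size 2, align 2) → ends 68
tail pad 4 to reach multiple of 8
total 72 bytes, alignment 8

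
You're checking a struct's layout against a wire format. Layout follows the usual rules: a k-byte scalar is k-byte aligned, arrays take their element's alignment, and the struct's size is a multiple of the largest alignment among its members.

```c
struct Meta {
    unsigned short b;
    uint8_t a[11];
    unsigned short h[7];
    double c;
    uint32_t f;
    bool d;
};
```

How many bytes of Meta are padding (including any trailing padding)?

8

b at 0 (size 2, align 2) → ends 2
a at 2 (size 11, align 1) → ends 13
pad 1 to align 2 for h
h at 14 (size 14, align 2) → ends 28
pad 4 to align 8 for c
c at 32 (size 8, align 8) → ends 40
f at 40 (size 4, align 4) → ends 44
d at 44 (size 1, align 1) → ends 45
tail pad 3 to reach multiple of 8
total 48 bytes, alignment 8
data bytes 40, size 48 → padding 8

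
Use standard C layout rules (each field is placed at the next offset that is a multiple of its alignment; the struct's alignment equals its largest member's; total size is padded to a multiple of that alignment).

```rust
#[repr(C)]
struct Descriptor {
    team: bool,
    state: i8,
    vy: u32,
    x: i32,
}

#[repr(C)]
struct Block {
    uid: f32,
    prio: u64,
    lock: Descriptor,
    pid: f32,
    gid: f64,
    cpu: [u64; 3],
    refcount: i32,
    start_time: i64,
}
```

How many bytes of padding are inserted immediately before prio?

4

Descriptor: team at 0 (size 1, align 1) → ends 1; state at 1 (size 1, align 1) → ends 2; pad 2 to align 4 for vy; vy at 4 (size 4, align 4) → ends 8; x at 8 (size 4, align 4) → ends 12; total 12 bytes, alignment 4
uid at 0 (size 4, align 4) → ends 4
pad 4 to align 8 for prio
prio at 8 (size 8, align 8) → ends 16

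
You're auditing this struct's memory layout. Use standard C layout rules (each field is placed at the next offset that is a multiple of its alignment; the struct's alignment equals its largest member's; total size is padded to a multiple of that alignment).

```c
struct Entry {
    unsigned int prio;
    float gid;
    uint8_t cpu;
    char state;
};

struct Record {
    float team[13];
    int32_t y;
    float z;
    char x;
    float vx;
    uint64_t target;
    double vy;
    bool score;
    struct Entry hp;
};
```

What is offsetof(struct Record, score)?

88

Entry: 0..4  prio  (4B, 4-aligned); 4..8  gid  (4B, 4-aligned); 8..9  cpu  (1B, 1-aligned); 9..10  state  (1B, 1-aligned); 10..12  -- tail padding (2B); sizeof = 12, alignof = 4
0..52  team  (52B, 4-aligned)
52..56  y  (4B, 4-aligned)
56..60  z  (4B, 4-aligned)
60..61  x  (1B, 1-aligned)
61..64  -- padding (3B)
64..68  vx  (4B, 4-aligned)
68..72  -- padding (4B)
72..80  target  (8B, 8-aligned)
80..88  vy  (8B, 8-aligned)
88..89  score  (1B, 1-aligned)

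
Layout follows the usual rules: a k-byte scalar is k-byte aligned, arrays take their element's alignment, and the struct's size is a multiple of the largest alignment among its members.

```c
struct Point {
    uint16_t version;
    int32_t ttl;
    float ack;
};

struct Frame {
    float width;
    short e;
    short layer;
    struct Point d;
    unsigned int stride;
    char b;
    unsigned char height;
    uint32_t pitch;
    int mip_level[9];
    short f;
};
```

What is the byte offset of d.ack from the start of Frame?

Point: @0: version [2B, align 2] → 2; +2 pad (align 4); @4: ttl [4B, align 4] → 8; @8: ack [4B, align 4] → 12; size 12, align 4
@0: width [4B, align 4] → 4
@4: e [2B, align 2] → 6
@6: layer [2B, align 2] → 8
@8: d [12B, align 4] → 20
within Point: ack at 8
8 + 8 = 16

16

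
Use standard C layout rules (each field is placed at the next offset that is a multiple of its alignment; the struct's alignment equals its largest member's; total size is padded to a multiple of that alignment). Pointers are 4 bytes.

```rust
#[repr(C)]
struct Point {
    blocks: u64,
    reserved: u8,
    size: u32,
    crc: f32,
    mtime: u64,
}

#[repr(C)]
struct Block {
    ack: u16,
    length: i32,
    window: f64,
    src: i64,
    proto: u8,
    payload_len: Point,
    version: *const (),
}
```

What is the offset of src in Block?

Point: blocks at 0 (size 8, align 8) → ends 8; reserved at 8 (size 1, align 1) → ends 9; pad 3 to align 4 for size; size at 12 (size 4, align 4) → ends 16; crc at 16 (size 4, align 4) → ends 20; pad 4 to align 8 for mtime; mtime at 24 (size 8, align 8) → ends 32; total 32 bytes, alignment 8
ack at 0 (size 2, align 2) → ends 2
pad 2 to align 4 for length
length at 4 (size 4, align 4) → ends 8
window at 8 (size 8, align 8) → ends 16
src at 16 (size 8, align 8) → ends 24

16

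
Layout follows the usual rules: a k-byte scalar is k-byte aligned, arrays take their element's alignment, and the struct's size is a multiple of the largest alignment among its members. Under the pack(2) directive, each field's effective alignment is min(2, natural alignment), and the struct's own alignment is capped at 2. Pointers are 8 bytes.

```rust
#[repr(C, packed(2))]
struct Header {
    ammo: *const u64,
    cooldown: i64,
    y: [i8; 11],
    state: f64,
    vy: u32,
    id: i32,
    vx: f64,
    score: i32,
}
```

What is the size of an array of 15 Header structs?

840

0..8  ammo  (8B, 2-aligned)
8..16  cooldown  (8B, 2-aligned)
16..27  y  (11B, 1-aligned)
27..28  -- padding (1B)
28..36  state  (8B, 2-aligned)
36..40  vy  (4B, 2-aligned)
40..44  id  (4B, 2-aligned)
44..52  vx  (8B, 2-aligned)
52..56  score  (4B, 2-aligned)
sizeof = 56, alignof = 2
array of 15: 15 × 56 = 840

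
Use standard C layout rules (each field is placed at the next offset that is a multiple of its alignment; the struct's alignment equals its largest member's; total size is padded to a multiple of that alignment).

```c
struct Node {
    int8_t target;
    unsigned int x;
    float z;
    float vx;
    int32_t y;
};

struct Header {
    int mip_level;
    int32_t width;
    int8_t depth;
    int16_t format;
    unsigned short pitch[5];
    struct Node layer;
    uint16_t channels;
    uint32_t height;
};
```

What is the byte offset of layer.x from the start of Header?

28

Node: 0..1  target  (1B, 1-aligned); 1..4  -- padding (3B); 4..8  x  (4B, 4-aligned); 8..12  z  (4B, 4-aligned); 12..16  vx  (4B, 4-aligned); 16..20  y  (4B, 4-aligned); sizeof = 20, alignof = 4
0..4  mip_level  (4B, 4-aligned)
4..8  width  (4B, 4-aligned)
8..9  depth  (1B, 1-aligned)
9..10  -- padding (1B)
10..12  format  (2B, 2-aligned)
12..22  pitch  (10B, 2-aligned)
22..24  -- padding (2B)
24..44  layer  (20B, 4-aligned)
within Node: x at 4
24 + 4 = 28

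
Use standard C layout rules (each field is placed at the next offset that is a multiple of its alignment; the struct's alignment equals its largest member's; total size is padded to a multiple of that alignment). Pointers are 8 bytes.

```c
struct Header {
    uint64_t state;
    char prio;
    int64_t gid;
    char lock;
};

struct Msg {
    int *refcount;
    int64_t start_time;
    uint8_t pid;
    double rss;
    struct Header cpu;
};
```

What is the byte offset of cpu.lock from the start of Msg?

56

Header: @0: state [8B, align 8] → 8; @8: prio [1B, align 1] → 9; +7 pad (align 8); @16: gid [8B, align 8] → 24; @24: lock [1B, align 1] → 25; +7 tail pad (align 8); size 32, align 8
@0: refcount [8B, align 8] → 8
@8: start_time [8B, align 8] → 16
@16: pid [1B, align 1] → 17
+7 pad (align 8)
@24: rss [8B, align 8] → 32
@32: cpu [32B, align 8] → 64
within Header: lock at 24
32 + 24 = 56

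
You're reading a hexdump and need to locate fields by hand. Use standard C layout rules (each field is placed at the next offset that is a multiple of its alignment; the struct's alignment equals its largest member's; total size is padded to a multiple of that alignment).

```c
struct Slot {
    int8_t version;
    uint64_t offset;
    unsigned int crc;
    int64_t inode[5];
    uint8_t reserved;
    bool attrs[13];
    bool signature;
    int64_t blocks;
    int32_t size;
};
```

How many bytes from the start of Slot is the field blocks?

80

@0: version [1B, align 1] → 1
+7 pad (align 8)
@8: offset [8B, align 8] → 16
@16: crc [4B, align 4] → 20
+4 pad (align 8)
@24: inode [40B, align 8] → 64
@64: reserved [1B, align 1] → 65
@65: attrs [13B, align 1] → 78
@78: signature [1B, align 1] → 79
+1 pad (align 8)
@80: blocks [8B, align 8] → 88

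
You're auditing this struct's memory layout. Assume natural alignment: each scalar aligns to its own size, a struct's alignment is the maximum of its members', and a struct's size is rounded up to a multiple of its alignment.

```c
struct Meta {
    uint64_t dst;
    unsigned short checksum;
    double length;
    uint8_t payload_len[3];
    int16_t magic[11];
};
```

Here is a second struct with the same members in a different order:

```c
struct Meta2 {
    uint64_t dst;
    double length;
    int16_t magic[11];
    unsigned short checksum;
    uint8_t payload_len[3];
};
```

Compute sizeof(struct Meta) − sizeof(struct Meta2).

8

dst at 0 (size 8, align 8) → ends 8
checksum at 8 (size 2, align 2) → ends 10
pad 6 to align 8 for length
length at 16 (size 8, align 8) → ends 24
payload_len at 24 (size 3, align 1) → ends 27
pad 1 to align 2 for magic
magic at 28 (size 22, align 2) → ends 50
tail pad 6 to reach multiple of 8
total 56 bytes, alignment 8
— Meta2 —
dst at 0 (size 8, align 8) → ends 8
length at 8 (size 8, align 8) → ends 16
magic at 16 (size 22, align 2) → ends 38
checksum at 38 (size 2, align 2) → ends 40
payload_len at 40 (size 3, align 1) → ends 43
tail pad 5 to reach multiple of 8
total 48 bytes, alignment 8
56 − 48 = 8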